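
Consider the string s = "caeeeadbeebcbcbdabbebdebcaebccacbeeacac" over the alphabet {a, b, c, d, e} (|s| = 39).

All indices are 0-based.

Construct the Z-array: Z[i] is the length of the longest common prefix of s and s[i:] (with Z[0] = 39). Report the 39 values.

[39, 0, 0, 0, 0, 0, 0, 0, 0, 0, 0, 1, 0, 1, 0, 0, 0, 0, 0, 0, 0, 0, 0, 0, 3, 0, 0, 0, 1, 2, 0, 1, 0, 0, 0, 0, 2, 0, 1]

Z[0]=39
i=1: fresh scan; Z[1]=0
i=2: fresh scan; Z[2]=0
i=3: fresh scan; Z[3]=0
i=4: fresh scan; Z[4]=0
i=5: fresh scan; Z[5]=0
i=6: fresh scan; Z[6]=0
i=7: fresh scan; Z[7]=0
i=8: fresh scan; Z[8]=0
i=9: fresh scan; Z[9]=0
i=10: fresh scan; Z[10]=0
i=11: fresh scan; Z[11]=1 extend→box=[11,12)
i=12: fresh scan; Z[12]=0
i=13: fresh scan; Z[13]=1 extend→box=[13,14)
i=14: fresh scan; Z[14]=0
i=15: fresh scan; Z[15]=0
i=16: fresh scan; Z[16]=0
i=17: fresh scan; Z[17]=0
i=18: fresh scan; Z[18]=0
i=19: fresh scan; Z[19]=0
i=20: fresh scan; Z[20]=0
i=21: fresh scan; Z[21]=0
i=22: fresh scan; Z[22]=0
i=23: fresh scan; Z[23]=0
i=24: fresh scan; Z[24]=3 extend→box=[24,27)
i=25: min(r-i=2, Z[1]=0)=0; Z[25]=0
i=26: min(r-i=1, Z[2]=0)=0; Z[26]=0
i=27: fresh scan; Z[27]=0
i=28: fresh scan; Z[28]=1 extend→box=[28,29)
i=29: fresh scan; Z[29]=2 extend→box=[29,31)
i=30: min(r-i=1, Z[1]=0)=0; Z[30]=0
i=31: fresh scan; Z[31]=1 extend→box=[31,32)
i=32: fresh scan; Z[32]=0
i=33: fresh scan; Z[33]=0
i=34: fresh scan; Z[34]=0
i=35: fresh scan; Z[35]=0
i=36: fresh scan; Z[36]=2 extend→box=[36,38)
i=37: min(r-i=1, Z[1]=0)=0; Z[37]=0
i=38: fresh scan; Z[38]=1 extend→box=[38,39)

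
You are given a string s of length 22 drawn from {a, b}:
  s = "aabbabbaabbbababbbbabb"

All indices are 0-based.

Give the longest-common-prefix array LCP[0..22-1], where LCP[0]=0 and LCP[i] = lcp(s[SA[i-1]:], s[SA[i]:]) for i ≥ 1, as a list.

rank | idx | suffix
   0 |   0 | aabbabbaabbbababbbbabb
   1 |   7 | aabbbababbbbabb
   2 |  12 | ababbbbabb
   3 |  19 | abb
   4 |   4 | abbaabbbababbbbabb
   5 |   1 | abbabbaabbbababbbbabb
   6 |   8 | abbbababbbbabb
   7 |  14 | abbbbabb
   8 |  21 | b
   9 |   6 | baabbbababbbbabb
  10 |  11 | bababbbbabb
  11 |  18 | babb
  12 |   3 | babbaabbbababbbbabb
  13 |  13 | babbbbabb
  14 |  20 | bb
  15 |   5 | bbaabbbababbbbabb
  16 |  10 | bbababbbbabb
  17 |  17 | bbabb
  18 |   2 | bbabbaabbbababbbbabb
  19 |   9 | bbbababbbbabb
  20 |  16 | bbbabb
  21 |  15 | bbbbabb

SA = [0, 7, 12, 19, 4, 1, 8, 14, 21, 6, 11, 18, 3, 13, 20, 5, 10, 17, 2, 9, 16, 15]
[i] adj suffixes → lcp
  [1] 0/7 → 4 ('aabb')
  [2] 7/12 → 1 ('a')
  [3] 12/19 → 2 ('ab')
  [4] 19/4 → 3 ('abb')
  [5] 4/1 → 4 ('abba')
  [6] 1/8 → 3 ('abb')
  [7] 8/14 → 4 ('abbb')
  [8] 14/21 → 0 ('')
  [9] 21/6 → 1 ('b')
  [10] 6/11 → 2 ('ba')
  [11] 11/18 → 3 ('bab')
  [12] 18/3 → 4 ('babb')
  [13] 3/13 → 4 ('babb')
  [14] 13/20 → 1 ('b')
  [15] 20/5 → 2 ('bb')
  [16] 5/10 → 3 ('bba')
  [17] 10/17 → 4 ('bbab')
  [18] 17/2 → 5 ('bbabb')
  [19] 2/9 → 2 ('bb')
  [20] 9/16 → 5 ('bbbab')
  [21] 16/15 → 3 ('bbb')

[0, 4, 1, 2, 3, 4, 3, 4, 0, 1, 2, 3, 4, 4, 1, 2, 3, 4, 5, 2, 5, 3]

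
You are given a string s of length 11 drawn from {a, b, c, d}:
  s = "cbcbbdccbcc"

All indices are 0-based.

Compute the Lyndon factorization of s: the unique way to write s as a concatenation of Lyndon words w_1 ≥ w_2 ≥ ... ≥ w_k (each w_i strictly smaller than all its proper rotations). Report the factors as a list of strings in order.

["c", "bc", "bbdccbcc"]

emit factor 1: 'c' (i=0, period=1)
emit factor 2: 'bc' (i=1, period=2)
emit factor 3: 'bbdccbcc' (i=3, period=8)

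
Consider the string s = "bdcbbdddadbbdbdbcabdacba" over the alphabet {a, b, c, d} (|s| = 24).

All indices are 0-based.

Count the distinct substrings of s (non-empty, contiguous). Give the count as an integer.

rank | idx | suffix
   0 |  23 | a
   1 |  17 | abdacba
   2 |  20 | acba
   3 |   8 | adbbdbdbcabdacba
   4 |  22 | ba
   5 |  10 | bbdbdbcabdacba
   6 |   3 | bbdddadbbdbdbcabdacba
   7 |  15 | bcabdacba
   8 |  18 | bdacba
   9 |  13 | bdbcabdacba
  10 |  11 | bdbdbcabdacba
  11 |   0 | bdcbbdddadbbdbdbcabdacba
  12 |   4 | bdddadbbdbdbcabdacba
  13 |  16 | cabdacba
  14 |  21 | cba
  15 |   2 | cbbdddadbbdbdbcabdacba
  16 |  19 | dacba
  17 |   7 | dadbbdbdbcabdacba
  18 |   9 | dbbdbdbcabdacba
  19 |  14 | dbcabdacba
  20 |  12 | dbdbcabdacba
  21 |   1 | dcbbdddadbbdbdbcabdacba
  22 |   6 | ddadbbdbdbcabdacba
  23 |   5 | dddadbbdbdbcabdacba

SA = [23, 17, 20, 8, 22, 10, 3, 15, 18, 13, 11, 0, 4, 16, 21, 2, 19, 7, 9, 14, 12, 1, 6, 5]
[i] adj suffixes → lcp
  [1] 23/17 → 1 ('a')
  [2] 17/20 → 1 ('a')
  [3] 20/8 → 1 ('a')
  [4] 8/22 → 0 ('')
  [5] 22/10 → 1 ('b')
  [6] 10/3 → 3 ('bbd')
  [7] 3/15 → 1 ('b')
  [8] 15/18 → 1 ('b')
  [9] 18/13 → 2 ('bd')
  [10] 13/11 → 3 ('bdb')
  [11] 11/0 → 2 ('bd')
  [12] 0/4 → 2 ('bd')
  [13] 4/16 → 0 ('')
  [14] 16/21 → 1 ('c')
  [15] 21/2 → 2 ('cb')
  [16] 2/19 → 0 ('')
  [17] 19/7 → 2 ('da')
  [18] 7/9 → 1 ('d')
  [19] 9/14 → 2 ('db')
  [20] 14/12 → 2 ('db')
  [21] 12/1 → 1 ('d')
  [22] 1/6 → 1 ('d')
  [23] 6/5 → 2 ('dd')

n(n+1)/2 = 24·25/2 = 300
Σ LCP = 0 + 1 + 1 + 1 + 0 + 1 + 3 + 1 + 1 + 2 + 3 + 2 + 2 + 0 + 1 + 2 + 0 + 2 + 1 + 2 + 2 + 1 + 1 + 2 = 32
distinct = 300 − 32 = 268

268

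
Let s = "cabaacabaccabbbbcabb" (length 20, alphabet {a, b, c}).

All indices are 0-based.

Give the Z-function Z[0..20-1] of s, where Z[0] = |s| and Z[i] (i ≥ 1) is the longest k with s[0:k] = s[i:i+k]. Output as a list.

Z[0]=20
i=1: outside box; Z[1]=0
i=2: outside box; Z[2]=0
i=3: outside box; Z[3]=0
i=4: outside box; Z[4]=0
i=5: outside box; Z[5]=4 scan→box=[5,9)
i=6: min(r-i=3, Z[1]=0)=0; Z[6]=0
i=7: min(r-i=2, Z[2]=0)=0; Z[7]=0
i=8: min(r-i=1, Z[3]=0)=0; Z[8]=0
i=9: outside box; Z[9]=1 scan→box=[9,10)
i=10: outside box; Z[10]=3 scan→box=[10,13)
i=11: min(r-i=2, Z[1]=0)=0; Z[11]=0
i=12: min(r-i=1, Z[2]=0)=0; Z[12]=0
i=13: outside box; Z[13]=0
i=14: outside box; Z[14]=0
i=15: outside box; Z[15]=0
i=16: outside box; Z[16]=3 scan→box=[16,19)
i=17: min(r-i=2, Z[1]=0)=0; Z[17]=0
i=18: min(r-i=1, Z[2]=0)=0; Z[18]=0
i=19: outside box; Z[19]=0

[20, 0, 0, 0, 0, 4, 0, 0, 0, 1, 3, 0, 0, 0, 0, 0, 3, 0, 0, 0]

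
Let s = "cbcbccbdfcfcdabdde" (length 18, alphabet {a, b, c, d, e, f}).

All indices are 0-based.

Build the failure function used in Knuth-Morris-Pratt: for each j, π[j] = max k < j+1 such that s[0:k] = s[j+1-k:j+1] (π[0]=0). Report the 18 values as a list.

π[0] = 0
j=1 s[j]='b': π[1]=0 (border '')
j=2 s[j]='c': π[2]=1 (border 'c')
j=3 s[j]='b': π[3]=2 (border 'cb')
j=4 s[j]='c': π[4]=3 (border 'cbc')
j=5 s[j]='c': k: 3→1→0; π[5]=1 (border 'c')
j=6 s[j]='b': π[6]=2 (border 'cb')
j=7 s[j]='d': k: 2→0; π[7]=0 (border '')
j=8 s[j]='f': π[8]=0 (border '')
j=9 s[j]='c': π[9]=1 (border 'c')
j=10 s[j]='f': k: 1→0; π[10]=0 (border '')
j=11 s[j]='c': π[11]=1 (border 'c')
j=12 s[j]='d': k: 1→0; π[12]=0 (border '')
j=13 s[j]='a': π[13]=0 (border '')
j=14 s[j]='b': π[14]=0 (border '')
j=15 s[j]='d': π[15]=0 (border '')
j=16 s[j]='d': π[16]=0 (border '')
j=17 s[j]='e': π[17]=0 (border '')

[0, 0, 1, 2, 3, 1, 2, 0, 0, 1, 0, 1, 0, 0, 0, 0, 0, 0]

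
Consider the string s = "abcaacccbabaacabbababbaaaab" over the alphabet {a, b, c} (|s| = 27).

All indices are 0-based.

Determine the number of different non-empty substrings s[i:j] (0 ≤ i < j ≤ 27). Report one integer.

327

sorted suffixes:
  #0 SA[0]=22  'aaaab'
  #1 SA[1]=23  'aaab'
  #2 SA[2]=24  'aab'
  #3 SA[3]=11  'aacabbababbaaaab'
  #4 SA[4]=3  'aacccbabaacabbababbaaaab'
  #5 SA[5]=25  'ab'
  #6 SA[6]=9  'abaacabbababbaaaab'
  #7 SA[7]=17  'ababbaaaab'
  #8 SA[8]=19  'abbaaaab'
  #9 SA[9]=14  'abbababbaaaab'
  #10 SA[10]=0  'abcaacccbabaacabbababbaaaab'
  #11 SA[11]=12  'acabbababbaaaab'
  #12 SA[12]=4  'acccbabaacabbababbaaaab'
  #13 SA[13]=26  'b'
  #14 SA[14]=21  'baaaab'
  #15 SA[15]=10  'baacabbababbaaaab'
  #16 SA[16]=8  'babaacabbababbaaaab'
  #17 SA[17]=16  'bababbaaaab'
  #18 SA[18]=18  'babbaaaab'
  #19 SA[19]=20  'bbaaaab'
  #20 SA[20]=15  'bbababbaaaab'
  #21 SA[21]=1  'bcaacccbabaacabbababbaaaab'
  #22 SA[22]=2  'caacccbabaacabbababbaaaab'
  #23 SA[23]=13  'cabbababbaaaab'
  #24 SA[24]=7  'cbabaacabbababbaaaab'
  #25 SA[25]=6  'ccbabaacabbababbaaaab'
  #26 SA[26]=5  'cccbabaacabbababbaaaab'

SA = [22, 23, 24, 11, 3, 25, 9, 17, 19, 14, 0, 12, 4, 26, 21, 10, 8, 16, 18, 20, 15, 1, 2, 13, 7, 6, 5]
[i] adj suffixes → lcp
  [1] 22/23 → 3 ('aaa')
  [2] 23/24 → 2 ('aa')
  [3] 24/11 → 2 ('aa')
  [4] 11/3 → 3 ('aac')
  [5] 3/25 → 1 ('a')
  [6] 25/9 → 2 ('ab')
  [7] 9/17 → 3 ('aba')
  [8] 17/19 → 2 ('ab')
  [9] 19/14 → 4 ('abba')
  [10] 14/0 → 2 ('ab')
  [11] 0/12 → 1 ('a')
  [12] 12/4 → 2 ('ac')
  [13] 4/26 → 0 ('')
  [14] 26/21 → 1 ('b')
  [15] 21/10 → 3 ('baa')
  [16] 10/8 → 2 ('ba')
  [17] 8/16 → 4 ('baba')
  [18] 16/18 → 3 ('bab')
  [19] 18/20 → 1 ('b')
  [20] 20/15 → 3 ('bba')
  [21] 15/1 → 1 ('b')
  [22] 1/2 → 0 ('')
  [23] 2/13 → 2 ('ca')
  [24] 13/7 → 1 ('c')
  [25] 7/6 → 1 ('c')
  [26] 6/5 → 2 ('cc')

n(n+1)/2 = 27·28/2 = 378
Σ LCP = 0 + 3 + 2 + 2 + 3 + 1 + 2 + 3 + 2 + 4 + 2 + 1 + 2 + 0 + 1 + 3 + 2 + 4 + 3 + 1 + 3 + 1 + 0 + 2 + 1 + 1 + 2 = 51
distinct = 378 − 51 = 327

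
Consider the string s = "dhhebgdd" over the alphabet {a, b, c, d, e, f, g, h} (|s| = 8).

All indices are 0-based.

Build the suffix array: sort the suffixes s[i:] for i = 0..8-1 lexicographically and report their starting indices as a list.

[4, 7, 6, 0, 3, 5, 2, 1]

rank | idx | suffix
   0 |   4 | bgdd
   1 |   7 | d
   2 |   6 | dd
   3 |   0 | dhhebgdd
   4 |   3 | ebgdd
   5 |   5 | gdd
   6 |   2 | hebgdd
   7 |   1 | hhebgdd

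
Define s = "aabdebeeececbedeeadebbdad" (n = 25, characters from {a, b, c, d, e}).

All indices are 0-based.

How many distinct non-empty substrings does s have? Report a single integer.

295

rank | idx | suffix
   0 |   0 | aabdebeeececbedeeadebbdad
   1 |   1 | abdebeeececbedeeadebbdad
   2 |  23 | ad
   3 |  17 | adebbdad
   4 |  20 | bbdad
   5 |  21 | bdad
   6 |   2 | bdebeeececbedeeadebbdad
   7 |  12 | bedeeadebbdad
   8 |   5 | beeececbedeeadebbdad
   9 |  11 | cbedeeadebbdad
  10 |   9 | cecbedeeadebbdad
  11 |  24 | d
  12 |  22 | dad
  13 |  18 | debbdad
  14 |   3 | debeeececbedeeadebbdad
  15 |  14 | deeadebbdad
  16 |  16 | eadebbdad
  17 |  19 | ebbdad
  18 |   4 | ebeeececbedeeadebbdad
  19 |  10 | ecbedeeadebbdad
  20 |   8 | ececbedeeadebbdad
  21 |  13 | edeeadebbdad
  22 |  15 | eeadebbdad
  23 |   7 | eececbedeeadebbdad
  24 |   6 | eeececbedeeadebbdad

SA = [0, 1, 23, 17, 20, 21, 2, 12, 5, 11, 9, 24, 22, 18, 3, 14, 16, 19, 4, 10, 8, 13, 15, 7, 6]
[i] adj suffixes → lcp
  [1] 0/1 → 1 ('a')
  [2] 1/23 → 1 ('a')
  [3] 23/17 → 2 ('ad')
  [4] 17/20 → 0 ('')
  [5] 20/21 → 1 ('b')
  [6] 21/2 → 2 ('bd')
  [7] 2/12 → 1 ('b')
  [8] 12/5 → 2 ('be')
  [9] 5/11 → 0 ('')
  [10] 11/9 → 1 ('c')
  [11] 9/24 → 0 ('')
  [12] 24/22 → 1 ('d')
  [13] 22/18 → 1 ('d')
  [14] 18/3 → 3 ('deb')
  [15] 3/14 → 2 ('de')
  [16] 14/16 → 0 ('')
  [17] 16/19 → 1 ('e')
  [18] 19/4 → 2 ('eb')
  [19] 4/10 → 1 ('e')
  [20] 10/8 → 2 ('ec')
  [21] 8/13 → 1 ('e')
  [22] 13/15 → 1 ('e')
  [23] 15/7 → 2 ('ee')
  [24] 7/6 → 2 ('ee')

n(n+1)/2 = 25·26/2 = 325
Σ LCP = 0 + 1 + 1 + 2 + 0 + 1 + 2 + 1 + 2 + 0 + 1 + 0 + 1 + 1 + 3 + 2 + 0 + 1 + 2 + 1 + 2 + 1 + 1 + 2 + 2 = 30
distinct = 325 − 30 = 295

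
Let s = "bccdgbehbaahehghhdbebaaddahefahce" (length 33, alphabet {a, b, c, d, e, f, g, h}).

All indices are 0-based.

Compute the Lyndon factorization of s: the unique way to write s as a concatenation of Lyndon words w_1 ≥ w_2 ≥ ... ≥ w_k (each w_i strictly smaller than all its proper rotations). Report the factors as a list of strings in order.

["bccdgbeh", "b", "aahehghhdbeb", "aaddahefahce"]

emit factor 1: 'bccdgbeh' (i=0, period=8)
emit factor 2: 'b' (i=8, period=1)
emit factor 3: 'aahehghhdbeb' (i=9, period=12)
emit factor 4: 'aaddahefahce' (i=21, period=12)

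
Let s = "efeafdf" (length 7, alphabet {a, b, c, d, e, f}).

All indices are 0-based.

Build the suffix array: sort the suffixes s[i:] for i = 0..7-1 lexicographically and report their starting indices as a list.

sorted suffixes:
  #0 SA[0]=3  'afdf'
  #1 SA[1]=5  'df'
  #2 SA[2]=2  'eafdf'
  #3 SA[3]=0  'efeafdf'
  #4 SA[4]=6  'f'
  #5 SA[5]=4  'fdf'
  #6 SA[6]=1  'feafdf'

[3, 5, 2, 0, 6, 4, 1]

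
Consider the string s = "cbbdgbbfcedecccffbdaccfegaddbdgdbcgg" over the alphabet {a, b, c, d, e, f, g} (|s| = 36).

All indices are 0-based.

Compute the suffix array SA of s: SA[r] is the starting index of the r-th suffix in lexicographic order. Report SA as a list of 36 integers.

[19, 25, 1, 5, 32, 17, 2, 28, 6, 0, 12, 20, 13, 8, 21, 14, 33, 18, 31, 27, 26, 10, 3, 29, 11, 9, 23, 16, 7, 22, 15, 35, 24, 4, 30, 34]

rank→(start, suffix):
  0 → (19, 'accfegaddbdgdbcgg')
  1 → (25, 'addbdgdbcgg')
  2 → (1, 'bbdgbbfcedecccffbdaccfegaddbdgdbcgg')
  3 → (5, 'bbfcedecccffbdaccfegaddbdgdbcgg')
  4 → (32, 'bcgg')
  5 → (17, 'bdaccfegaddbdgdbcgg')
  6 → (2, 'bdgbbfcedecccffbdaccfegaddbdgdbcgg')
  7 → (28, 'bdgdbcgg')
  8 → (6, 'bfcedecccffbdaccfegaddbdgdbcgg')
  9 → (0, 'cbbdgbbfcedecccffbdaccfegaddbdgdbcgg')
  10 → (12, 'cccffbdaccfegaddbdgdbcgg')
  11 → (20, 'ccfegaddbdgdbcgg')
  12 → (13, 'ccffbdaccfegaddbdgdbcgg')
  13 → (8, 'cedecccffbdaccfegaddbdgdbcgg')
  14 → (21, 'cfegaddbdgdbcgg')
  15 → (14, 'cffbdaccfegaddbdgdbcgg')
  16 → (33, 'cgg')
  17 → (18, 'daccfegaddbdgdbcgg')
  18 → (31, 'dbcgg')
  19 → (27, 'dbdgdbcgg')
  20 → (26, 'ddbdgdbcgg')
  21 → (10, 'decccffbdaccfegaddbdgdbcgg')
  22 → (3, 'dgbbfcedecccffbdaccfegaddbdgdbcgg')
  23 → (29, 'dgdbcgg')
  24 → (11, 'ecccffbdaccfegaddbdgdbcgg')
  25 → (9, 'edecccffbdaccfegaddbdgdbcgg')
  26 → (23, 'egaddbdgdbcgg')
  27 → (16, 'fbdaccfegaddbdgdbcgg')
  28 → (7, 'fcedecccffbdaccfegaddbdgdbcgg')
  29 → (22, 'fegaddbdgdbcgg')
  30 → (15, 'ffbdaccfegaddbdgdbcgg')
  31 → (35, 'g')
  32 → (24, 'gaddbdgdbcgg')
  33 → (4, 'gbbfcedecccffbdaccfegaddbdgdbcgg')
  34 → (30, 'gdbcgg')
  35 → (34, 'gg')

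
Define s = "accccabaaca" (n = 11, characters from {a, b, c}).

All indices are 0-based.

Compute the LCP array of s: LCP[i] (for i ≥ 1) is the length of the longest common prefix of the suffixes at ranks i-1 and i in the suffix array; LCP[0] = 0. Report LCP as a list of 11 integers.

[0, 1, 1, 1, 2, 0, 0, 2, 1, 2, 3]

rank | idx | suffix
   0 |  10 | a
   1 |   7 | aaca
   2 |   5 | abaaca
   3 |   8 | aca
   4 |   0 | accccabaaca
   5 |   6 | baaca
   6 |   9 | ca
   7 |   4 | cabaaca
   8 |   3 | ccabaaca
   9 |   2 | cccabaaca
  10 |   1 | ccccabaaca

SA = [10, 7, 5, 8, 0, 6, 9, 4, 3, 2, 1]
i: (SA[i-1],SA[i]) lcp shared
  1: (10,7) 1 'a'
  2: (7,5) 1 'a'
  3: (5,8) 1 'a'
  4: (8,0) 2 'ac'
  5: (0,6) 0 ''
  6: (6,9) 0 ''
  7: (9,4) 2 'ca'
  8: (4,3) 1 'c'
  9: (3,2) 2 'cc'
  10: (2,1) 3 'ccc'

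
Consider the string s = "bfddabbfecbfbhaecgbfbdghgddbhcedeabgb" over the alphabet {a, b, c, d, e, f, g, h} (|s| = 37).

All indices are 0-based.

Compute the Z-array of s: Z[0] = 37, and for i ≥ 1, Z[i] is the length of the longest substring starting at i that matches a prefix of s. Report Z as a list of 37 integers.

[37, 0, 0, 0, 0, 1, 2, 0, 0, 0, 2, 0, 1, 0, 0, 0, 0, 0, 2, 0, 1, 0, 0, 0, 0, 0, 0, 1, 0, 0, 0, 0, 0, 0, 1, 0, 1]

Z[0]=37
i=1: outside box; Z[1]=0
i=2: outside box; Z[2]=0
i=3: outside box; Z[3]=0
i=4: outside box; Z[4]=0
i=5: outside box; Z[5]=1 scan→box=[5,6)
i=6: outside box; Z[6]=2 scan→box=[6,8)
i=7: min(r-i=1, Z[1]=0)=0; Z[7]=0
i=8: outside box; Z[8]=0
i=9: outside box; Z[9]=0
i=10: outside box; Z[10]=2 scan→box=[10,12)
i=11: min(r-i=1, Z[1]=0)=0; Z[11]=0
i=12: outside box; Z[12]=1 scan→box=[12,13)
i=13: outside box; Z[13]=0
i=14: outside box; Z[14]=0
i=15: outside box; Z[15]=0
i=16: outside box; Z[16]=0
i=17: outside box; Z[17]=0
i=18: outside box; Z[18]=2 scan→box=[18,20)
i=19: min(r-i=1, Z[1]=0)=0; Z[19]=0
i=20: outside box; Z[20]=1 scan→box=[20,21)
i=21: outside box; Z[21]=0
i=22: outside box; Z[22]=0
i=23: outside box; Z[23]=0
i=24: outside box; Z[24]=0
i=25: outside box; Z[25]=0
i=26: outside box; Z[26]=0
i=27: outside box; Z[27]=1 scan→box=[27,28)
i=28: outside box; Z[28]=0
i=29: outside box; Z[29]=0
i=30: outside box; Z[30]=0
i=31: outside box; Z[31]=0
i=32: outside box; Z[32]=0
i=33: outside box; Z[33]=0
i=34: outside box; Z[34]=1 scan→box=[34,35)
i=35: outside box; Z[35]=0
i=36: outside box; Z[36]=1 scan→box=[36,37)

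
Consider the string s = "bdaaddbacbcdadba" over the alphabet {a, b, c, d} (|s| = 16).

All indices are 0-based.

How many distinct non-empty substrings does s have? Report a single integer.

119

rank | idx | suffix
   0 |  15 | a
   1 |   2 | aaddbacbcdadba
   2 |   7 | acbcdadba
   3 |  12 | adba
   4 |   3 | addbacbcdadba
   5 |  14 | ba
   6 |   6 | bacbcdadba
   7 |   9 | bcdadba
   8 |   0 | bdaaddbacbcdadba
   9 |   8 | cbcdadba
  10 |  10 | cdadba
  11 |   1 | daaddbacbcdadba
  12 |  11 | dadba
  13 |  13 | dba
  14 |   5 | dbacbcdadba
  15 |   4 | ddbacbcdadba

SA = [15, 2, 7, 12, 3, 14, 6, 9, 0, 8, 10, 1, 11, 13, 5, 4]
rank  pair      lcp
   1  s[15:],s[2:]  1  'a'
   2  s[2:],s[7:]  1  'a'
   3  s[7:],s[12:]  1  'a'
   4  s[12:],s[3:]  2  'ad'
   5  s[3:],s[14:]  0  ''
   6  s[14:],s[6:]  2  'ba'
   7  s[6:],s[9:]  1  'b'
   8  s[9:],s[0:]  1  'b'
   9  s[0:],s[8:]  0  ''
  10  s[8:],s[10:]  1  'c'
  11  s[10:],s[1:]  0  ''
  12  s[1:],s[11:]  2  'da'
  13  s[11:],s[13:]  1  'd'
  14  s[13:],s[5:]  3  'dba'
  15  s[5:],s[4:]  1  'd'

n(n+1)/2 = 16·17/2 = 136
Σ LCP = 0 + 1 + 1 + 1 + 2 + 0 + 2 + 1 + 1 + 0 + 1 + 0 + 2 + 1 + 3 + 1 = 17
distinct = 136 − 17 = 119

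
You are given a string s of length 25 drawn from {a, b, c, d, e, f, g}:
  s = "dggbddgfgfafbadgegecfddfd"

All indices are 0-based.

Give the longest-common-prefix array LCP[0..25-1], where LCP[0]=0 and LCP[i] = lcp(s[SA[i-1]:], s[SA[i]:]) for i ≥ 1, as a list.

[0, 1, 0, 1, 0, 0, 1, 2, 1, 1, 2, 2, 0, 1, 0, 1, 1, 2, 1, 0, 1, 2, 1, 2, 1]

sorted suffixes:
  #0 SA[0]=13  'adgegecfddfd'
  #1 SA[1]=10  'afbadgegecfddfd'
  #2 SA[2]=12  'badgegecfddfd'
  #3 SA[3]=3  'bddgfgfafbadgegecfddfd'
  #4 SA[4]=19  'cfddfd'
  #5 SA[5]=24  'd'
  #6 SA[6]=21  'ddfd'
  #7 SA[7]=4  'ddgfgfafbadgegecfddfd'
  #8 SA[8]=22  'dfd'
  #9 SA[9]=14  'dgegecfddfd'
  #10 SA[10]=5  'dgfgfafbadgegecfddfd'
  #11 SA[11]=0  'dggbddgfgfafbadgegecfddfd'
  #12 SA[12]=18  'ecfddfd'
  #13 SA[13]=16  'egecfddfd'
  #14 SA[14]=9  'fafbadgegecfddfd'
  #15 SA[15]=11  'fbadgegecfddfd'
  #16 SA[16]=23  'fd'
  #17 SA[17]=20  'fddfd'
  #18 SA[18]=7  'fgfafbadgegecfddfd'
  #19 SA[19]=2  'gbddgfgfafbadgegecfddfd'
  #20 SA[20]=17  'gecfddfd'
  #21 SA[21]=15  'gegecfddfd'
  #22 SA[22]=8  'gfafbadgegecfddfd'
  #23 SA[23]=6  'gfgfafbadgegecfddfd'
  #24 SA[24]=1  'ggbddgfgfafbadgegecfddfd'

SA = [13, 10, 12, 3, 19, 24, 21, 4, 22, 14, 5, 0, 18, 16, 9, 11, 23, 20, 7, 2, 17, 15, 8, 6, 1]
i: (SA[i-1],SA[i]) lcp shared
  1: (13,10) 1 'a'
  2: (10,12) 0 ''
  3: (12,3) 1 'b'
  4: (3,19) 0 ''
  5: (19,24) 0 ''
  6: (24,21) 1 'd'
  7: (21,4) 2 'dd'
  8: (4,22) 1 'd'
  9: (22,14) 1 'd'
  10: (14,5) 2 'dg'
  11: (5,0) 2 'dg'
  12: (0,18) 0 ''
  13: (18,16) 1 'e'
  14: (16,9) 0 ''
  15: (9,11) 1 'f'
  16: (11,23) 1 'f'
  17: (23,20) 2 'fd'
  18: (20,7) 1 'f'
  19: (7,2) 0 ''
  20: (2,17) 1 'g'
  21: (17,15) 2 'ge'
  22: (15,8) 1 'g'
  23: (8,6) 2 'gf'
  24: (6,1) 1 'g'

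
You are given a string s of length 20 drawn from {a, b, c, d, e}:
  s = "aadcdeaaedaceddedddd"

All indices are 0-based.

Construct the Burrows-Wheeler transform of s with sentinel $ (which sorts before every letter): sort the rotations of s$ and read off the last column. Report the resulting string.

d$edaadadeaddeecddadc

rank  rotation               last
    0  $aadcdeaaedaceddedddd  d
    1  aadcdeaaedaceddedddd$  $
    2  aaedaceddedddd$aadcde  e
    3  aceddedddd$aadcdeaaed  d
    4  adcdeaaedaceddedddd$a  a
    5  aedaceddedddd$aadcdea  a
    6  cdeaaedaceddedddd$aad  d
    7  ceddedddd$aadcdeaaeda  a
    8  d$aadcdeaaedaceddeddd  d
    9  daceddedddd$aadcdeaae  e
   10  dcdeaaedaceddedddd$aa  a
   11  dd$aadcdeaaedaceddedd  d
   12  ddd$aadcdeaaedacedded  d
   13  dddd$aadcdeaaedacedde  e
   14  ddedddd$aadcdeaaedace  e
   15  deaaedaceddedddd$aadc  c
   16  dedddd$aadcdeaaedaced  d
   17  eaaedaceddedddd$aadcd  d
   18  edaceddedddd$aadcdeaa  a
   19  edddd$aadcdeaaedacedd  d
   20  eddedddd$aadcdeaaedac  c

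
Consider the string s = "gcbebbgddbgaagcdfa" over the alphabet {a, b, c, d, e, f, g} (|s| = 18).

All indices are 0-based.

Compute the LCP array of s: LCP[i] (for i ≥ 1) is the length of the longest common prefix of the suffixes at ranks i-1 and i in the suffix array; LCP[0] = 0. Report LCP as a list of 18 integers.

[0, 1, 1, 0, 1, 1, 2, 0, 1, 0, 1, 1, 0, 0, 0, 1, 2, 1]

rank→(start, suffix):
  0 → (17, 'a')
  1 → (11, 'aagcdfa')
  2 → (12, 'agcdfa')
  3 → (4, 'bbgddbgaagcdfa')
  4 → (2, 'bebbgddbgaagcdfa')
  5 → (9, 'bgaagcdfa')
  6 → (5, 'bgddbgaagcdfa')
  7 → (1, 'cbebbgddbgaagcdfa')
  8 → (14, 'cdfa')
  9 → (8, 'dbgaagcdfa')
  10 → (7, 'ddbgaagcdfa')
  11 → (15, 'dfa')
  12 → (3, 'ebbgddbgaagcdfa')
  13 → (16, 'fa')
  14 → (10, 'gaagcdfa')
  15 → (0, 'gcbebbgddbgaagcdfa')
  16 → (13, 'gcdfa')
  17 → (6, 'gddbgaagcdfa')

SA = [17, 11, 12, 4, 2, 9, 5, 1, 14, 8, 7, 15, 3, 16, 10, 0, 13, 6]
rank  pair      lcp
   1  s[17:],s[11:]  1  'a'
   2  s[11:],s[12:]  1  'a'
   3  s[12:],s[4:]  0  ''
   4  s[4:],s[2:]  1  'b'
   5  s[2:],s[9:]  1  'b'
   6  s[9:],s[5:]  2  'bg'
   7  s[5:],s[1:]  0  ''
   8  s[1:],s[14:]  1  'c'
   9  s[14:],s[8:]  0  ''
  10  s[8:],s[7:]  1  'd'
  11  s[7:],s[15:]  1  'd'
  12  s[15:],s[3:]  0  ''
  13  s[3:],s[16:]  0  ''
  14  s[16:],s[10:]  0  ''
  15  s[10:],s[0:]  1  'g'
  16  s[0:],s[13:]  2  'gc'
  17  s[13:],s[6:]  1  'g'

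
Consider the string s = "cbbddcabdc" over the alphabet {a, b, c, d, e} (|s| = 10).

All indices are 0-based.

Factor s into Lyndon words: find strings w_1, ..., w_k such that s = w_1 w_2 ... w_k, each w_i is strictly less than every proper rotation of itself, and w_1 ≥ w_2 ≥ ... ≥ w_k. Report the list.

emit factor 1: 'c' (i=0, period=1)
emit factor 2: 'bbddc' (i=1, period=5)
emit factor 3: 'abdc' (i=6, period=4)

["c", "bbddc", "abdc"]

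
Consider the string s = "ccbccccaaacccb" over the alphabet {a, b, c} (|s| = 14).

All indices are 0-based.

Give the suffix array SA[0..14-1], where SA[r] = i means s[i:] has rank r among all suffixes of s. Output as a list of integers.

[7, 8, 9, 13, 2, 6, 12, 1, 5, 11, 0, 4, 10, 3]

rank→(start, suffix):
  0 → (7, 'aaacccb')
  1 → (8, 'aacccb')
  2 → (9, 'acccb')
  3 → (13, 'b')
  4 → (2, 'bccccaaacccb')
  5 → (6, 'caaacccb')
  6 → (12, 'cb')
  7 → (1, 'cbccccaaacccb')
  8 → (5, 'ccaaacccb')
  9 → (11, 'ccb')
  10 → (0, 'ccbccccaaacccb')
  11 → (4, 'cccaaacccb')
  12 → (10, 'cccb')
  13 → (3, 'ccccaaacccb')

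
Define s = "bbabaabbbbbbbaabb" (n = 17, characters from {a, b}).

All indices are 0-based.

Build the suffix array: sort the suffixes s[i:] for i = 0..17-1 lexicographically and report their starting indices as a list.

rank→(start, suffix):
  0 → (13, 'aabb')
  1 → (4, 'aabbbbbbbaabb')
  2 → (2, 'abaabbbbbbbaabb')
  3 → (14, 'abb')
  4 → (5, 'abbbbbbbaabb')
  5 → (16, 'b')
  6 → (12, 'baabb')
  7 → (3, 'baabbbbbbbaabb')
  8 → (1, 'babaabbbbbbbaabb')
  9 → (15, 'bb')
  10 → (11, 'bbaabb')
  11 → (0, 'bbabaabbbbbbbaabb')
  12 → (10, 'bbbaabb')
  13 → (9, 'bbbbaabb')
  14 → (8, 'bbbbbaabb')
  15 → (7, 'bbbbbbaabb')
  16 → (6, 'bbbbbbbaabb')

[13, 4, 2, 14, 5, 16, 12, 3, 1, 15, 11, 0, 10, 9, 8, 7, 6]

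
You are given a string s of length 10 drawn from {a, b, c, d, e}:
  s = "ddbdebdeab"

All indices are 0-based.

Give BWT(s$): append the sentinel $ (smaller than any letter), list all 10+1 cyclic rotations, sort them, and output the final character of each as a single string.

rank  rotation     last
    0  $ddbdebdeab  b
    1  ab$ddbdebde  e
    2  b$ddbdebdea  a
    3  bdeab$ddbde  e
    4  bdebdeab$dd  d
    5  dbdebdeab$d  d
    6  ddbdebdeab$  $
    7  deab$ddbdeb  b
    8  debdeab$ddb  b
    9  eab$ddbdebd  d
   10  ebdeab$ddbd  d

beaedd$bbdd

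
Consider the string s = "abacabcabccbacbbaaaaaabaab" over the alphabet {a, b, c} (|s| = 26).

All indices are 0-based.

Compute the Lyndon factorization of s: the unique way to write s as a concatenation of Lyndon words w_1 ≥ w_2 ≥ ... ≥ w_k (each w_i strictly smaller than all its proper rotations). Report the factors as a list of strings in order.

["abacabcabccbacbb", "aaaaaabaab"]

emit factor 1: 'abacabcabccbacbb' (i=0, period=16)
emit factor 2: 'aaaaaabaab' (i=16, period=10)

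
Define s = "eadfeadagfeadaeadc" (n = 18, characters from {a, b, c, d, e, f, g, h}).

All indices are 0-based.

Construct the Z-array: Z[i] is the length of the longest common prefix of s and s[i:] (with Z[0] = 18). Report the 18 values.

Z[0]=18
i=1: i≥r, start 0; Z[1]=0
i=2: i≥r, start 0; Z[2]=0
i=3: i≥r, start 0; Z[3]=0
i=4: i≥r, start 0; Z[4]=3 extend→box=[4,7)
i=5: min(r-i=2, Z[1]=0)=0; Z[5]=0
i=6: min(r-i=1, Z[2]=0)=0; Z[6]=0
i=7: i≥r, start 0; Z[7]=0
i=8: i≥r, start 0; Z[8]=0
i=9: i≥r, start 0; Z[9]=0
i=10: i≥r, start 0; Z[10]=3 extend→box=[10,13)
i=11: min(r-i=2, Z[1]=0)=0; Z[11]=0
i=12: min(r-i=1, Z[2]=0)=0; Z[12]=0
i=13: i≥r, start 0; Z[13]=0
i=14: i≥r, start 0; Z[14]=3 extend→box=[14,17)
i=15: min(r-i=2, Z[1]=0)=0; Z[15]=0
i=16: min(r-i=1, Z[2]=0)=0; Z[16]=0
i=17: i≥r, start 0; Z[17]=0

[18, 0, 0, 0, 3, 0, 0, 0, 0, 0, 3, 0, 0, 0, 3, 0, 0, 0]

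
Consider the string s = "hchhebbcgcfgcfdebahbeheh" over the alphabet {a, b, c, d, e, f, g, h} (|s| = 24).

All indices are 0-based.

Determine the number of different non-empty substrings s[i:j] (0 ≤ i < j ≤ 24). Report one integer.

sorted suffixes:
  #0 SA[0]=17  'ahbeheh'
  #1 SA[1]=16  'bahbeheh'
  #2 SA[2]=5  'bbcgcfgcfdebahbeheh'
  #3 SA[3]=6  'bcgcfgcfdebahbeheh'
  #4 SA[4]=19  'beheh'
  #5 SA[5]=12  'cfdebahbeheh'
  #6 SA[6]=9  'cfgcfdebahbeheh'
  #7 SA[7]=7  'cgcfgcfdebahbeheh'
  #8 SA[8]=1  'chhebbcgcfgcfdebahbeheh'
  #9 SA[9]=14  'debahbeheh'
  #10 SA[10]=15  'ebahbeheh'
  #11 SA[11]=4  'ebbcgcfgcfdebahbeheh'
  #12 SA[12]=22  'eh'
  #13 SA[13]=20  'eheh'
  #14 SA[14]=13  'fdebahbeheh'
  #15 SA[15]=10  'fgcfdebahbeheh'
  #16 SA[16]=11  'gcfdebahbeheh'
  #17 SA[17]=8  'gcfgcfdebahbeheh'
  #18 SA[18]=23  'h'
  #19 SA[19]=18  'hbeheh'
  #20 SA[20]=0  'hchhebbcgcfgcfdebahbeheh'
  #21 SA[21]=3  'hebbcgcfgcfdebahbeheh'
  #22 SA[22]=21  'heh'
  #23 SA[23]=2  'hhebbcgcfgcfdebahbeheh'

SA = [17, 16, 5, 6, 19, 12, 9, 7, 1, 14, 15, 4, 22, 20, 13, 10, 11, 8, 23, 18, 0, 3, 21, 2]
i: (SA[i-1],SA[i]) lcp shared
  1: (17,16) 0 ''
  2: (16,5) 1 'b'
  3: (5,6) 1 'b'
  4: (6,19) 1 'b'
  5: (19,12) 0 ''
  6: (12,9) 2 'cf'
  7: (9,7) 1 'c'
  8: (7,1) 1 'c'
  9: (1,14) 0 ''
  10: (14,15) 0 ''
  11: (15,4) 2 'eb'
  12: (4,22) 1 'e'
  13: (22,20) 2 'eh'
  14: (20,13) 0 ''
  15: (13,10) 1 'f'
  16: (10,11) 0 ''
  17: (11,8) 3 'gcf'
  18: (8,23) 0 ''
  19: (23,18) 1 'h'
  20: (18,0) 1 'h'
  21: (0,3) 1 'h'
  22: (3,21) 2 'he'
  23: (21,2) 1 'h'

n(n+1)/2 = 24·25/2 = 300
Σ LCP = 0 + 0 + 1 + 1 + 1 + 0 + 2 + 1 + 1 + 0 + 0 + 2 + 1 + 2 + 0 + 1 + 0 + 3 + 0 + 1 + 1 + 1 + 2 + 1 = 22
distinct = 300 − 22 = 278

278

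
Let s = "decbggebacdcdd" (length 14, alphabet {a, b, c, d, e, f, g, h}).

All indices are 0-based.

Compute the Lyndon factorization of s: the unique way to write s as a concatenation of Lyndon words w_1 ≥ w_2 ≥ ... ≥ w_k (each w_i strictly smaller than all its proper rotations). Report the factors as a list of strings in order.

emit factor 1: 'de' (i=0, period=2)
emit factor 2: 'c' (i=2, period=1)
emit factor 3: 'bgge' (i=3, period=4)
emit factor 4: 'b' (i=7, period=1)
emit factor 5: 'acdcdd' (i=8, period=6)

["de", "c", "bgge", "b", "acdcdd"]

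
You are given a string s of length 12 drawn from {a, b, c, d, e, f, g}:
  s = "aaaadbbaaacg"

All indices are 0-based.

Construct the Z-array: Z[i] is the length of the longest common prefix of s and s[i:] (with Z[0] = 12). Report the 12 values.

[12, 3, 2, 1, 0, 0, 0, 3, 2, 1, 0, 0]

Z[0]=12
i=1: outside box; Z[1]=3 extend→box=[1,4)
i=2: min(r-i=2, Z[1]=3)=2; Z[2]=2
i=3: min(r-i=1, Z[2]=2)=1; Z[3]=1
i=4: outside box; Z[4]=0
i=5: outside box; Z[5]=0
i=6: outside box; Z[6]=0
i=7: outside box; Z[7]=3 extend→box=[7,10)
i=8: min(r-i=2, Z[1]=3)=2; Z[8]=2
i=9: min(r-i=1, Z[2]=2)=1; Z[9]=1
i=10: outside box; Z[10]=0
i=11: outside box; Z[11]=0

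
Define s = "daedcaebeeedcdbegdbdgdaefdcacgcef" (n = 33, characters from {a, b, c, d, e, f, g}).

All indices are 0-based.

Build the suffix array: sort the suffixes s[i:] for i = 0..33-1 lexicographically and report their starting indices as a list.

rank→(start, suffix):
  0 → (27, 'acgcef')
  1 → (5, 'aebeeedcdbegdbdgdaefdcacgcef')
  2 → (1, 'aedcaebeeedcdbegdbdgdaefdcacgcef')
  3 → (22, 'aefdcacgcef')
  4 → (18, 'bdgdaefdcacgcef')
  5 → (7, 'beeedcdbegdbdgdaefdcacgcef')
  6 → (14, 'begdbdgdaefdcacgcef')
  7 → (26, 'cacgcef')
  8 → (4, 'caebeeedcdbegdbdgdaefdcacgcef')
  9 → (12, 'cdbegdbdgdaefdcacgcef')
  10 → (30, 'cef')
  11 → (28, 'cgcef')
  12 → (0, 'daedcaebeeedcdbegdbdgdaefdcacgcef')
  13 → (21, 'daefdcacgcef')
  14 → (17, 'dbdgdaefdcacgcef')
  15 → (13, 'dbegdbdgdaefdcacgcef')
  16 → (25, 'dcacgcef')
  17 → (3, 'dcaebeeedcdbegdbdgdaefdcacgcef')
  18 → (11, 'dcdbegdbdgdaefdcacgcef')
  19 → (19, 'dgdaefdcacgcef')
  20 → (6, 'ebeeedcdbegdbdgdaefdcacgcef')
  21 → (2, 'edcaebeeedcdbegdbdgdaefdcacgcef')
  22 → (10, 'edcdbegdbdgdaefdcacgcef')
  23 → (9, 'eedcdbegdbdgdaefdcacgcef')
  24 → (8, 'eeedcdbegdbdgdaefdcacgcef')
  25 → (31, 'ef')
  26 → (23, 'efdcacgcef')
  27 → (15, 'egdbdgdaefdcacgcef')
  28 → (32, 'f')
  29 → (24, 'fdcacgcef')
  30 → (29, 'gcef')
  31 → (20, 'gdaefdcacgcef')
  32 → (16, 'gdbdgdaefdcacgcef')

[27, 5, 1, 22, 18, 7, 14, 26, 4, 12, 30, 28, 0, 21, 17, 13, 25, 3, 11, 19, 6, 2, 10, 9, 8, 31, 23, 15, 32, 24, 29, 20, 16]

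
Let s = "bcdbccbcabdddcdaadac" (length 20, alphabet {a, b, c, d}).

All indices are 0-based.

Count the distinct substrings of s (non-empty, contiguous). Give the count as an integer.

189

rank→(start, suffix):
  0 → (15, 'aadac')
  1 → (8, 'abdddcdaadac')
  2 → (18, 'ac')
  3 → (16, 'adac')
  4 → (6, 'bcabdddcdaadac')
  5 → (3, 'bccbcabdddcdaadac')
  6 → (0, 'bcdbccbcabdddcdaadac')
  7 → (9, 'bdddcdaadac')
  8 → (19, 'c')
  9 → (7, 'cabdddcdaadac')
  10 → (5, 'cbcabdddcdaadac')
  11 → (4, 'ccbcabdddcdaadac')
  12 → (13, 'cdaadac')
  13 → (1, 'cdbccbcabdddcdaadac')
  14 → (14, 'daadac')
  15 → (17, 'dac')
  16 → (2, 'dbccbcabdddcdaadac')
  17 → (12, 'dcdaadac')
  18 → (11, 'ddcdaadac')
  19 → (10, 'dddcdaadac')

SA = [15, 8, 18, 16, 6, 3, 0, 9, 19, 7, 5, 4, 13, 1, 14, 17, 2, 12, 11, 10]
[i] adj suffixes → lcp
  [1] 15/8 → 1 ('a')
  [2] 8/18 → 1 ('a')
  [3] 18/16 → 1 ('a')
  [4] 16/6 → 0 ('')
  [5] 6/3 → 2 ('bc')
  [6] 3/0 → 2 ('bc')
  [7] 0/9 → 1 ('b')
  [8] 9/19 → 0 ('')
  [9] 19/7 → 1 ('c')
  [10] 7/5 → 1 ('c')
  [11] 5/4 → 1 ('c')
  [12] 4/13 → 1 ('c')
  [13] 13/1 → 2 ('cd')
  [14] 1/14 → 0 ('')
  [15] 14/17 → 2 ('da')
  [16] 17/2 → 1 ('d')
  [17] 2/12 → 1 ('d')
  [18] 12/11 → 1 ('d')
  [19] 11/10 → 2 ('dd')

n(n+1)/2 = 20·21/2 = 210
Σ LCP = 0 + 1 + 1 + 1 + 0 + 2 + 2 + 1 + 0 + 1 + 1 + 1 + 1 + 2 + 0 + 2 + 1 + 1 + 1 + 2 = 21
distinct = 210 − 21 = 189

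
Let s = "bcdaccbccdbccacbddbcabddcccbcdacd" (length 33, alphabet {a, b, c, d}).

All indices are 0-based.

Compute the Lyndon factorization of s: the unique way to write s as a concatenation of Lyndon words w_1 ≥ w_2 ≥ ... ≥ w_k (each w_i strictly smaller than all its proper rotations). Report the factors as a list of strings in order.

["bcd", "accbccdbcc", "acbddbc", "abddcccbcdacd"]

emit factor 1: 'bcd' (i=0, period=3)
emit factor 2: 'accbccdbcc' (i=3, period=10)
emit factor 3: 'acbddbc' (i=13, period=7)
emit factor 4: 'abddcccbcdacd' (i=20, period=13)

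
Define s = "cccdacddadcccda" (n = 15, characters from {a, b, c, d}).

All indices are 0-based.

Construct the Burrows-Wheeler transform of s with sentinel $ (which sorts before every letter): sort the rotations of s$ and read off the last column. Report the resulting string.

adddd$ccccaccdac

rank  rotation          last
    0  $cccdacddadcccda  a
    1  a$cccdacddadcccd  d
    2  acddadcccda$cccd  d
    3  adcccda$cccdacdd  d
    4  cccda$cccdacddad  d
    5  cccdacddadcccda$  $
    6  ccda$cccdacddadc  c
    7  ccdacddadcccda$c  c
    8  cda$cccdacddadcc  c
    9  cdacddadcccda$cc  c
   10  cddadcccda$cccda  a
   11  da$cccdacddadccc  c
   12  dacddadcccda$ccc  c
   13  dadcccda$cccdacd  d
   14  dcccda$cccdacdda  a
   15  ddadcccda$cccdac  c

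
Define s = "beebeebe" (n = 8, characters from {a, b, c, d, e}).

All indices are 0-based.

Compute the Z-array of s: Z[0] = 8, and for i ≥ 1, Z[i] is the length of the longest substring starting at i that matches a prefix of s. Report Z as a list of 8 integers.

Z[0]=8
i=1: i≥r, start 0; Z[1]=0
i=2: i≥r, start 0; Z[2]=0
i=3: i≥r, start 0; Z[3]=5 scan→box=[3,8)
i=4: min(r-i=4, Z[1]=0)=0; Z[4]=0
i=5: min(r-i=3, Z[2]=0)=0; Z[5]=0
i=6: min(r-i=2, Z[3]=5)=2; Z[6]=2
i=7: min(r-i=1, Z[4]=0)=0; Z[7]=0

[8, 0, 0, 5, 0, 0, 2, 0]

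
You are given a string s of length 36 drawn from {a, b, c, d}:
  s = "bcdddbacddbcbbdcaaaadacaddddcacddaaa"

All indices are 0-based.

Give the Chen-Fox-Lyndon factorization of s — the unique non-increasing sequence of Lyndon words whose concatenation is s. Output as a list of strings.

emit factor 1: 'bcddd' (i=0, period=5)
emit factor 2: 'b' (i=5, period=1)
emit factor 3: 'acddbcbbdc' (i=6, period=10)
emit factor 4: 'aaaadacaddddcacdd' (i=16, period=17)
emit factor 5: 'a' (i=33, period=1)
emit factor 6: 'a' (i=34, period=1)
emit factor 7: 'a' (i=35, period=1)

["bcddd", "b", "acddbcbbdc", "aaaadacaddddcacdd", "a", "a", "a"]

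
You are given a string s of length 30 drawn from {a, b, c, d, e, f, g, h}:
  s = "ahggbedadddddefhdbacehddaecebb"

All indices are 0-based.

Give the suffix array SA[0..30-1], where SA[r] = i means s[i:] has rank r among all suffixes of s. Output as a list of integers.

[18, 7, 24, 0, 29, 17, 28, 4, 26, 19, 6, 23, 16, 22, 8, 9, 10, 11, 12, 27, 25, 5, 13, 20, 14, 3, 2, 15, 21, 1]

rank | idx | suffix
   0 |  18 | acehddaecebb
   1 |   7 | adddddefhdbacehddaecebb
   2 |  24 | aecebb
   3 |   0 | ahggbedadddddefhdbacehddaecebb
   4 |  29 | b
   5 |  17 | bacehddaecebb
   6 |  28 | bb
   7 |   4 | bedadddddefhdbacehddaecebb
   8 |  26 | cebb
   9 |  19 | cehddaecebb
  10 |   6 | dadddddefhdbacehddaecebb
  11 |  23 | daecebb
  12 |  16 | dbacehddaecebb
  13 |  22 | ddaecebb
  14 |   8 | dddddefhdbacehddaecebb
  15 |   9 | ddddefhdbacehddaecebb
  16 |  10 | dddefhdbacehddaecebb
  17 |  11 | ddefhdbacehddaecebb
  18 |  12 | defhdbacehddaecebb
  19 |  27 | ebb
  20 |  25 | ecebb
  21 |   5 | edadddddefhdbacehddaecebb
  22 |  13 | efhdbacehddaecebb
  23 |  20 | ehddaecebb
  24 |  14 | fhdbacehddaecebb
  25 |   3 | gbedadddddefhdbacehddaecebb
  26 |   2 | ggbedadddddefhdbacehddaecebb
  27 |  15 | hdbacehddaecebb
  28 |  21 | hddaecebb
  29 |   1 | hggbedadddddefhdbacehddaecebb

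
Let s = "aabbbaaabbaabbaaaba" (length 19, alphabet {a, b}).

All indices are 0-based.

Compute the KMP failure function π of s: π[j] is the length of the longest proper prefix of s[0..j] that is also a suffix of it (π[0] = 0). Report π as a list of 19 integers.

[0, 1, 0, 0, 0, 1, 2, 2, 3, 4, 1, 2, 3, 4, 1, 2, 2, 3, 1]

π[0] = 0
j=1 s[j]='a': π[1]=1 (border 'a')
j=2 s[j]='b': k: 1→0; π[2]=0 (border '')
j=3 s[j]='b': π[3]=0 (border '')
j=4 s[j]='b': π[4]=0 (border '')
j=5 s[j]='a': π[5]=1 (border 'a')
j=6 s[j]='a': π[6]=2 (border 'aa')
j=7 s[j]='a': k: 2→1; π[7]=2 (border 'aa')
j=8 s[j]='b': π[8]=3 (border 'aab')
j=9 s[j]='b': π[9]=4 (border 'aabb')
j=10 s[j]='a': k: 4→0; π[10]=1 (border 'a')
j=11 s[j]='a': π[11]=2 (border 'aa')
j=12 s[j]='b': π[12]=3 (border 'aab')
j=13 s[j]='b': π[13]=4 (border 'aabb')
j=14 s[j]='a': k: 4→0; π[14]=1 (border 'a')
j=15 s[j]='a': π[15]=2 (border 'aa')
j=16 s[j]='a': k: 2→1; π[16]=2 (border 'aa')
j=17 s[j]='b': π[17]=3 (border 'aab')
j=18 s[j]='a': k: 3→0; π[18]=1 (border 'a')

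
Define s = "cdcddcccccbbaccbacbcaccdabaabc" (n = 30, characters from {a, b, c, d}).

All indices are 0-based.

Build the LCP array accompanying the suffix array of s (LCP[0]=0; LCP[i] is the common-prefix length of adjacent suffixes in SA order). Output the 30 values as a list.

[0, 1, 2, 1, 2, 3, 0, 2, 3, 1, 1, 2, 0, 1, 1, 2, 2, 1, 3, 2, 3, 4, 2, 1, 2, 2, 0, 1, 2, 1]

rank→(start, suffix):
  0 → (26, 'aabc')
  1 → (24, 'abaabc')
  2 → (27, 'abc')
  3 → (16, 'acbcaccdabaabc')
  4 → (12, 'accbacbcaccdabaabc')
  5 → (20, 'accdabaabc')
  6 → (25, 'baabc')
  7 → (15, 'bacbcaccdabaabc')
  8 → (11, 'baccbacbcaccdabaabc')
  9 → (10, 'bbaccbacbcaccdabaabc')
  10 → (28, 'bc')
  11 → (18, 'bcaccdabaabc')
  12 → (29, 'c')
  13 → (19, 'caccdabaabc')
  14 → (14, 'cbacbcaccdabaabc')
  15 → (9, 'cbbaccbacbcaccdabaabc')
  16 → (17, 'cbcaccdabaabc')
  17 → (13, 'ccbacbcaccdabaabc')
  18 → (8, 'ccbbaccbacbcaccdabaabc')
  19 → (7, 'cccbbaccbacbcaccdabaabc')
  20 → (6, 'ccccbbaccbacbcaccdabaabc')
  21 → (5, 'cccccbbaccbacbcaccdabaabc')
  22 → (21, 'ccdabaabc')
  23 → (22, 'cdabaabc')
  24 → (0, 'cdcddcccccbbaccbacbcaccdabaabc')
  25 → (2, 'cddcccccbbaccbacbcaccdabaabc')
  26 → (23, 'dabaabc')
  27 → (4, 'dcccccbbaccbacbcaccdabaabc')
  28 → (1, 'dcddcccccbbaccbacbcaccdabaabc')
  29 → (3, 'ddcccccbbaccbacbcaccdabaabc')

SA = [26, 24, 27, 16, 12, 20, 25, 15, 11, 10, 28, 18, 29, 19, 14, 9, 17, 13, 8, 7, 6, 5, 21, 22, 0, 2, 23, 4, 1, 3]
i: (SA[i-1],SA[i]) lcp shared
  1: (26,24) 1 'a'
  2: (24,27) 2 'ab'
  3: (27,16) 1 'a'
  4: (16,12) 2 'ac'
  5: (12,20) 3 'acc'
  6: (20,25) 0 ''
  7: (25,15) 2 'ba'
  8: (15,11) 3 'bac'
  9: (11,10) 1 'b'
  10: (10,28) 1 'b'
  11: (28,18) 2 'bc'
  12: (18,29) 0 ''
  13: (29,19) 1 'c'
  14: (19,14) 1 'c'
  15: (14,9) 2 'cb'
  16: (9,17) 2 'cb'
  17: (17,13) 1 'c'
  18: (13,8) 3 'ccb'
  19: (8,7) 2 'cc'
  20: (7,6) 3 'ccc'
  21: (6,5) 4 'cccc'
  22: (5,21) 2 'cc'
  23: (21,22) 1 'c'
  24: (22,0) 2 'cd'
  25: (0,2) 2 'cd'
  26: (2,23) 0 ''
  27: (23,4) 1 'd'
  28: (4,1) 2 'dc'
  29: (1,3) 1 'd'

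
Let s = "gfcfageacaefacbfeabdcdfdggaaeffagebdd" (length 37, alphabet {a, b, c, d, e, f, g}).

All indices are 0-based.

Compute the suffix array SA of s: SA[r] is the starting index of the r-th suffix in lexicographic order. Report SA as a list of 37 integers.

[26, 17, 7, 12, 9, 27, 4, 31, 18, 34, 14, 8, 13, 20, 2, 36, 19, 35, 21, 23, 16, 6, 33, 10, 28, 11, 3, 30, 1, 22, 15, 29, 25, 5, 32, 0, 24]

rank | idx | suffix
   0 |  26 | aaeffagebdd
   1 |  17 | abdcdfdggaaeffagebdd
   2 |   7 | acaefacbfeabdcdfdggaaeffagebdd
   3 |  12 | acbfeabdcdfdggaaeffagebdd
   4 |   9 | aefacbfeabdcdfdggaaeffagebdd
   5 |  27 | aeffagebdd
   6 |   4 | ageacaefacbfeabdcdfdggaaeffagebdd
   7 |  31 | agebdd
   8 |  18 | bdcdfdggaaeffagebdd
   9 |  34 | bdd
  10 |  14 | bfeabdcdfdggaaeffagebdd
  11 |   8 | caefacbfeabdcdfdggaaeffagebdd
  12 |  13 | cbfeabdcdfdggaaeffagebdd
  13 |  20 | cdfdggaaeffagebdd
  14 |   2 | cfageacaefacbfeabdcdfdggaaeffagebdd
  15 |  36 | d
  16 |  19 | dcdfdggaaeffagebdd
  17 |  35 | dd
  18 |  21 | dfdggaaeffagebdd
  19 |  23 | dggaaeffagebdd
  20 |  16 | eabdcdfdggaaeffagebdd
  21 |   6 | eacaefacbfeabdcdfdggaaeffagebdd
  22 |  33 | ebdd
  23 |  10 | efacbfeabdcdfdggaaeffagebdd
  24 |  28 | effagebdd
  25 |  11 | facbfeabdcdfdggaaeffagebdd
  26 |   3 | fageacaefacbfeabdcdfdggaaeffagebdd
  27 |  30 | fagebdd
  28 |   1 | fcfageacaefacbfeabdcdfdggaaeffagebdd
  29 |  22 | fdggaaeffagebdd
  30 |  15 | feabdcdfdggaaeffagebdd
  31 |  29 | ffagebdd
  32 |  25 | gaaeffagebdd
  33 |   5 | geacaefacbfeabdcdfdggaaeffagebdd
  34 |  32 | gebdd
  35 |   0 | gfcfageacaefacbfeabdcdfdggaaeffagebdd
  36 |  24 | ggaaeffagebdd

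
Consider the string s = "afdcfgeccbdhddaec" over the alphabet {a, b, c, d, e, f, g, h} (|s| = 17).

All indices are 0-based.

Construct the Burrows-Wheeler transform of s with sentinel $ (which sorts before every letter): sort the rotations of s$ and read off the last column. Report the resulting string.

rank  rotation            last
    0  $afdcfgeccbdhddaec  c
    1  aec$afdcfgeccbdhdd  d
    2  afdcfgeccbdhddaec$  $
    3  bdhddaec$afdcfgecc  c
    4  c$afdcfgeccbdhddae  e
    5  cbdhddaec$afdcfgec  c
    6  ccbdhddaec$afdcfge  e
    7  cfgeccbdhddaec$afd  d
    8  daec$afdcfgeccbdhd  d
    9  dcfgeccbdhddaec$af  f
   10  ddaec$afdcfgeccbdh  h
   11  dhddaec$afdcfgeccb  b
   12  ec$afdcfgeccbdhdda  a
   13  eccbdhddaec$afdcfg  g
   14  fdcfgeccbdhddaec$a  a
   15  fgeccbdhddaec$afdc  c
   16  geccbdhddaec$afdcf  f
   17  hddaec$afdcfgeccbd  d

cd$ceceddfhbagacfd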